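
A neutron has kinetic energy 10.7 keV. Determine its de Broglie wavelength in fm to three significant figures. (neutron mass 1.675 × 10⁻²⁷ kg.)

λ = 277 fm

KE = 10.7 keV = 1.714 × 10⁻¹⁵ J.
p = √(2mKE) = √(2 × 1.675 × 10⁻²⁷ × 1.714 × 10⁻¹⁵) = 2.396 × 10⁻²¹ kg·m/s.
λ = h/p = 6.626 × 10⁻³⁴ / 2.396 × 10⁻²¹ = 2.77 × 10⁻¹³ m = 277 fm.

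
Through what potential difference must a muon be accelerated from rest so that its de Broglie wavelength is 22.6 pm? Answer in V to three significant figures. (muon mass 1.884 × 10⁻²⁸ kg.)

V = 14.2 V

p = h/λ = 6.626 × 10⁻³⁴ / 2.260 × 10⁻¹¹ = 2.932 × 10⁻²³ kg·m/s.
KE = p²/(2m) = 2.281 × 10⁻¹⁸ J.
V = KE/e = 2.281 × 10⁻¹⁸ / (1.602 × 10⁻¹⁹) = 14.2 V.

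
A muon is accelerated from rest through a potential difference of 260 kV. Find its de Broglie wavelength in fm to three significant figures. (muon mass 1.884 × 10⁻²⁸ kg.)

KE = eV = 1.602 × 10⁻¹⁹ × 2.600 × 10⁵ = 4.165 × 10⁻¹⁴ J.
p = √(2mKE) = √(2 × 1.884 × 10⁻²⁸ × 4.165 × 10⁻¹⁴) = 3.962 × 10⁻²¹ kg·m/s.
λ = h/p = 6.626 × 10⁻³⁴ / 3.962 × 10⁻²¹ = 1.67 × 10⁻¹³ m = 167 fm.

λ = 167 fm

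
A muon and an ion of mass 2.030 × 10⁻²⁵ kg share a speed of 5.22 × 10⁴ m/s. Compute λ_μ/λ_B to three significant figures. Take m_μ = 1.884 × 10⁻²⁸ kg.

λ_μ/λ_B = 1080

At fixed v, p = mv so λ = h/(mv) ∝ 1/m.
λ_μ/λ_B = m_B/m_μ = 2.030 × 10⁻²⁵/1.884 × 10⁻²⁸ = 1080.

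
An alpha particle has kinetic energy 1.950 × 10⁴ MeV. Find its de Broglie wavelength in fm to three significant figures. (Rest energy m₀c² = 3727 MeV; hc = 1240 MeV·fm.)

Total energy E = KE + m₀c² = 1.950 × 10⁴ + 3727 = 23227 MeV.
(pc)² = E² − (m₀c²)² = (23227)² − (3727)² = 5.256 × 10⁸ MeV², so pc = 2.293 × 10⁴ MeV.
λ = hc/(pc) = 1240 MeV·fm / 2.293 × 10⁴ MeV = 0.0541 fm.

λ = 0.0541 fm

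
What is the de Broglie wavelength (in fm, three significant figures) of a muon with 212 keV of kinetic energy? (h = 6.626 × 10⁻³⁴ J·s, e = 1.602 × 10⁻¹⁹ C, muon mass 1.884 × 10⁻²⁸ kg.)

λ = 185 fm

KE = 212 keV = 3.396 × 10⁻¹⁴ J.
p = √(2mKE) = √(2 × 1.884 × 10⁻²⁸ × 3.396 × 10⁻¹⁴) = 3.577 × 10⁻²¹ kg·m/s.
λ = h/p = 6.626 × 10⁻³⁴ / 3.577 × 10⁻²¹ = 1.85 × 10⁻¹³ m = 185 fm.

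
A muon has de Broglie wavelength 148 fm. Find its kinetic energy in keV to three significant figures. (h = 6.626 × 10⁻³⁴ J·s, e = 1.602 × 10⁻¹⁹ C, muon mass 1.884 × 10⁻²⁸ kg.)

KE = 332 keV

p = h/λ = 6.626 × 10⁻³⁴ / 1.480 × 10⁻¹³ = 4.477 × 10⁻²¹ kg·m/s.
KE = p²/(2m) = (4.477 × 10⁻²¹)² / (2 × 1.884 × 10⁻²⁸) = 5.319 × 10⁻¹⁴ J = 332 keV.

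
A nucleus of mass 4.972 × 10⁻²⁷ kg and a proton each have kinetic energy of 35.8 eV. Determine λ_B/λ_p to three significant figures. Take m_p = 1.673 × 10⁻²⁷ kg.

λ_B/λ_p = 0.580

At fixed KE, p = √(2mKE) so λ = h/p ∝ 1/√m.
λ_B/λ_p = √(m_p/m_B) = √(1.673 × 10⁻²⁷/4.972 × 10⁻²⁷) = √(0.3365) = 0.580.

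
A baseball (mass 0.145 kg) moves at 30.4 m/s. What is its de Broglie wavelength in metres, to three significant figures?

p = mv = 0.145 × 30.4 = 4.408 kg·m/s.
λ = h/p = 6.626 × 10⁻³⁴ / 4.408 = 1.50 × 10⁻³⁴ m.

λ = 1.50 × 10⁻³⁴ m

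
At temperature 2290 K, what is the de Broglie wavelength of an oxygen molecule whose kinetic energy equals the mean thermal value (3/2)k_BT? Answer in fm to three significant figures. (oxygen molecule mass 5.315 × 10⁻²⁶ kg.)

KE = (3/2)k_BT = 1.5 × 1.381 × 10⁻²³ × 2290 = 4.744 × 10⁻²⁰ J.
p = √(2mKE) = √(2 × 5.315 × 10⁻²⁶ × 4.744 × 10⁻²⁰) = 7.101 × 10⁻²³ kg·m/s.
λ = h/p = 9.33 × 10⁻¹² m = 9330 fm.

λ = 9330 fm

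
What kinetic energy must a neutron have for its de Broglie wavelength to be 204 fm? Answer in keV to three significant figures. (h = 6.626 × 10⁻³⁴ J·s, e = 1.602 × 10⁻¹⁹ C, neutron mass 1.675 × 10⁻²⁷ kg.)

p = h/λ = 6.626 × 10⁻³⁴ / 2.040 × 10⁻¹³ = 3.248 × 10⁻²¹ kg·m/s.
KE = p²/(2m) = (3.248 × 10⁻²¹)² / (2 × 1.675 × 10⁻²⁷) = 3.149 × 10⁻¹⁵ J = 19.7 keV.

KE = 19.7 keV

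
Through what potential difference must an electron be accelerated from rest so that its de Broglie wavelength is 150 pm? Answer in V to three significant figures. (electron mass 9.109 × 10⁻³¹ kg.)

p = h/λ = 6.626 × 10⁻³⁴ / 1.500 × 10⁻¹⁰ = 4.417 × 10⁻²⁴ kg·m/s.
KE = p²/(2m) = 1.071 × 10⁻¹⁷ J.
V = KE/e = 1.071 × 10⁻¹⁷ / (1.602 × 10⁻¹⁹) = 66.9 V.

V = 66.9 V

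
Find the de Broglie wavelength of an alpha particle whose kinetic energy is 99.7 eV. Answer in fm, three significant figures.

KE = 99.7 eV = 1.597 × 10⁻¹⁷ J.
p = √(2mKE) = √(2 × 6.645 × 10⁻²⁷ × 1.597 × 10⁻¹⁷) = 4.607 × 10⁻²² kg·m/s.
λ = h/p = 6.626 × 10⁻³⁴ / 4.607 × 10⁻²² = 1.44 × 10⁻¹² m = 1440 fm.

λ = 1440 fm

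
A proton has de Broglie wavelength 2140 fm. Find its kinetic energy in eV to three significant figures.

p = h/λ = 6.626 × 10⁻³⁴ / 2.140 × 10⁻¹² = 3.096 × 10⁻²² kg·m/s.
KE = p²/(2m) = (3.096 × 10⁻²²)² / (2 × 1.673 × 10⁻²⁷) = 2.865 × 10⁻¹⁷ J = 179 eV.

KE = 179 eV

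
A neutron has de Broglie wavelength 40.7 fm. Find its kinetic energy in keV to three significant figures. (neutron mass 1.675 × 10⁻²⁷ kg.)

p = h/λ = 6.626 × 10⁻³⁴ / 4.070 × 10⁻¹⁴ = 1.628 × 10⁻²⁰ kg·m/s.
KE = p²/(2m) = (1.628 × 10⁻²⁰)² / (2 × 1.675 × 10⁻²⁷) = 7.912 × 10⁻¹⁴ J = 494 keV.

KE = 494 keV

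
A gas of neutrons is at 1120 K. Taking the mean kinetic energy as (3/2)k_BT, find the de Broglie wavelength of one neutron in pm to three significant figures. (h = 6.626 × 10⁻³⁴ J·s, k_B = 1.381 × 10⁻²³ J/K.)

KE = (3/2)k_BT = 1.5 × 1.381 × 10⁻²³ × 1120 = 2.320 × 10⁻²⁰ J.
p = √(2mKE) = √(2 × 1.675 × 10⁻²⁷ × 2.320 × 10⁻²⁰) = 8.816 × 10⁻²⁴ kg·m/s.
λ = h/p = 7.52 × 10⁻¹¹ m = 75.2 pm.

λ = 75.2 pm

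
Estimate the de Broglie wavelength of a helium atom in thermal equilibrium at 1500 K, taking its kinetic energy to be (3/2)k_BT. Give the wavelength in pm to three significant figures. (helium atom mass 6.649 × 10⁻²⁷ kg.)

KE = (3/2)k_BT = 1.5 × 1.381 × 10⁻²³ × 1500 = 3.107 × 10⁻²⁰ J.
p = √(2mKE) = √(2 × 6.649 × 10⁻²⁷ × 3.107 × 10⁻²⁰) = 2.033 × 10⁻²³ kg·m/s.
λ = h/p = 3.26 × 10⁻¹¹ m = 32.6 pm.

λ = 32.6 pm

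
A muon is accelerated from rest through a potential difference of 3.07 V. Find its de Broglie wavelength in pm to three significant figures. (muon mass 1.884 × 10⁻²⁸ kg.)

KE = eV = 1.602 × 10⁻¹⁹ × 3.070 = 4.918 × 10⁻¹⁹ J.
p = √(2mKE) = √(2 × 1.884 × 10⁻²⁸ × 4.918 × 10⁻¹⁹) = 1.361 × 10⁻²³ kg·m/s.
λ = h/p = 6.626 × 10⁻³⁴ / 1.361 × 10⁻²³ = 4.87 × 10⁻¹¹ m = 48.7 pm.

λ = 48.7 pm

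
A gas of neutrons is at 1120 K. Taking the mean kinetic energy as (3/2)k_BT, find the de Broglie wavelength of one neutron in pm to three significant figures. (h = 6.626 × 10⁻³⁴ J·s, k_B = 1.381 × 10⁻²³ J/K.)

KE = (3/2)k_BT = 1.5 × 1.381 × 10⁻²³ × 1120 = 2.320 × 10⁻²⁰ J.
p = √(2mKE) = √(2 × 1.675 × 10⁻²⁷ × 2.320 × 10⁻²⁰) = 8.816 × 10⁻²⁴ kg·m/s.
λ = h/p = 7.52 × 10⁻¹¹ m = 75.2 pm.

λ = 75.2 pm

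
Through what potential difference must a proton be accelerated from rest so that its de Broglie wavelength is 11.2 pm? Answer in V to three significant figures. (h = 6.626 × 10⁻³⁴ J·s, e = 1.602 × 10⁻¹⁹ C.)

p = h/λ = 6.626 × 10⁻³⁴ / 1.120 × 10⁻¹¹ = 5.916 × 10⁻²³ kg·m/s.
KE = p²/(2m) = 1.046 × 10⁻¹⁸ J.
V = KE/e = 1.046 × 10⁻¹⁸ / (1.602 × 10⁻¹⁹) = 6.53 V.

V = 6.53 V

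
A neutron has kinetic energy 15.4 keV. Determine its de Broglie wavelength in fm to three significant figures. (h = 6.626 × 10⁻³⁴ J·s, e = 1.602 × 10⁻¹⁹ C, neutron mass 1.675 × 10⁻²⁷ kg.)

λ = 230 fm

KE = 15.4 keV = 2.467 × 10⁻¹⁵ J.
p = √(2mKE) = √(2 × 1.675 × 10⁻²⁷ × 2.467 × 10⁻¹⁵) = 2.875 × 10⁻²¹ kg·m/s.
λ = h/p = 6.626 × 10⁻³⁴ / 2.875 × 10⁻²¹ = 2.30 × 10⁻¹³ m = 230 fm.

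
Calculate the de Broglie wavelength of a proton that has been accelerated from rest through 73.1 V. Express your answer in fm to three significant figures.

KE = eV = 1.602 × 10⁻¹⁹ × 73.10 = 1.171 × 10⁻¹⁷ J.
p = √(2mKE) = √(2 × 1.673 × 10⁻²⁷ × 1.171 × 10⁻¹⁷) = 1.979 × 10⁻²² kg·m/s.
λ = h/p = 6.626 × 10⁻³⁴ / 1.979 × 10⁻²² = 3.35 × 10⁻¹² m = 3350 fm.

λ = 3350 fm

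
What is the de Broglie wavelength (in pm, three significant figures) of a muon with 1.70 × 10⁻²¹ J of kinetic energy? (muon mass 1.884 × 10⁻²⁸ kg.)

p = √(2mKE) = √(2 × 1.884 × 10⁻²⁸ × 1.700 × 10⁻²¹) = 8.003 × 10⁻²⁵ kg·m/s.
λ = h/p = 6.626 × 10⁻³⁴ / 8.003 × 10⁻²⁵ = 8.28 × 10⁻¹⁰ m = 828 pm.

λ = 828 pm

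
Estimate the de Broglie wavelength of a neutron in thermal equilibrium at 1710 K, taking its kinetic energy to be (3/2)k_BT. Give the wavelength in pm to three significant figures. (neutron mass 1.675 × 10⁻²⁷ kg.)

KE = (3/2)k_BT = 1.5 × 1.381 × 10⁻²³ × 1710 = 3.542 × 10⁻²⁰ J.
p = √(2mKE) = √(2 × 1.675 × 10⁻²⁷ × 3.542 × 10⁻²⁰) = 1.089 × 10⁻²³ kg·m/s.
λ = h/p = 6.08 × 10⁻¹¹ m = 60.8 pm.

λ = 60.8 pm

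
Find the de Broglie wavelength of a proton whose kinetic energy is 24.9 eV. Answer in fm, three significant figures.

λ = 5740 fm

KE = 24.9 eV = 3.989 × 10⁻¹⁸ J.
p = √(2mKE) = √(2 × 1.673 × 10⁻²⁷ × 3.989 × 10⁻¹⁸) = 1.155 × 10⁻²² kg·m/s.
λ = h/p = 6.626 × 10⁻³⁴ / 1.155 × 10⁻²² = 5.74 × 10⁻¹² m = 5740 fm.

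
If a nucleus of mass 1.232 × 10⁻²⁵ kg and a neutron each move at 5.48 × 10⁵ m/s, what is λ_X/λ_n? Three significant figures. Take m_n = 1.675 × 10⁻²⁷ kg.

λ_X/λ_n = 0.0136

At fixed v, p = mv so λ = h/(mv) ∝ 1/m.
λ_X/λ_n = m_n/m_X = 1.675 × 10⁻²⁷/1.232 × 10⁻²⁵ = 0.0136.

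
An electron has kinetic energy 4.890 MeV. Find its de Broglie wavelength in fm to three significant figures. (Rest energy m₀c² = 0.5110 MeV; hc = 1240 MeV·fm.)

λ = 231 fm

Total energy E = KE + m₀c² = 4.890 + 0.5110 = 5.4010 MeV.
(pc)² = E² − (m₀c²)² = (5.4010)² − (0.5110)² = 28.91 MeV², so pc = 5.377 MeV.
λ = hc/(pc) = 1240 MeV·fm / 5.377 MeV = 231 fm.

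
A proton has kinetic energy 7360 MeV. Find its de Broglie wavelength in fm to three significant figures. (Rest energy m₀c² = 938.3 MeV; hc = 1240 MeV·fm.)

Total energy E = KE + m₀c² = 7360 + 938.3 = 8298.3 MeV.
(pc)² = E² − (m₀c²)² = (8298.3)² − (938.3)² = 6.798 × 10⁷ MeV², so pc = 8245 MeV.
λ = hc/(pc) = 1240 MeV·fm / 8245 MeV = 0.150 fm.

λ = 0.150 fm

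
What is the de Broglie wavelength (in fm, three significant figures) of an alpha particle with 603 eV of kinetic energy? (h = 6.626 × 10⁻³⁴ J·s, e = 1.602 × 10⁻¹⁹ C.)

KE = 603 eV = 9.660 × 10⁻¹⁷ J.
p = √(2mKE) = √(2 × 6.645 × 10⁻²⁷ × 9.660 × 10⁻¹⁷) = 1.133 × 10⁻²¹ kg·m/s.
λ = h/p = 6.626 × 10⁻³⁴ / 1.133 × 10⁻²¹ = 5.85 × 10⁻¹³ m = 585 fm.

λ = 585 fm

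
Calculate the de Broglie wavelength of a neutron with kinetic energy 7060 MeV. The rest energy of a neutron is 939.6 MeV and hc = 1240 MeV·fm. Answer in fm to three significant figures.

λ = 0.156 fm

Total energy E = KE + m₀c² = 7060 + 939.6 = 7999.6 MeV.
(pc)² = E² − (m₀c²)² = (7999.6)² − (939.6)² = 6.311 × 10⁷ MeV², so pc = 7944 MeV.
λ = hc/(pc) = 1240 MeV·fm / 7944 MeV = 0.156 fm.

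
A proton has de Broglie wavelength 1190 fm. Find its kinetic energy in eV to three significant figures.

KE = 578 eV

p = h/λ = 6.626 × 10⁻³⁴ / 1.190 × 10⁻¹² = 5.568 × 10⁻²² kg·m/s.
KE = p²/(2m) = (5.568 × 10⁻²²)² / (2 × 1.673 × 10⁻²⁷) = 9.266 × 10⁻¹⁷ J = 578 eV.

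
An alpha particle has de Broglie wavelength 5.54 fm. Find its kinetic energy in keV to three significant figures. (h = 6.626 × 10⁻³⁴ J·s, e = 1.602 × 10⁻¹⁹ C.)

p = h/λ = 6.626 × 10⁻³⁴ / 5.540 × 10⁻¹⁵ = 1.196 × 10⁻¹⁹ kg·m/s.
KE = p²/(2m) = (1.196 × 10⁻¹⁹)² / (2 × 6.645 × 10⁻²⁷) = 1.076 × 10⁻¹² J = 6720 keV.

KE = 6720 keV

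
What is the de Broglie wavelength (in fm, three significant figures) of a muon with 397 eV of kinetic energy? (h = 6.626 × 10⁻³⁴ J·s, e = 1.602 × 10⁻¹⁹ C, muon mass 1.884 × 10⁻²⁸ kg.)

λ = 4280 fm

KE = 397 eV = 6.360 × 10⁻¹⁷ J.
p = √(2mKE) = √(2 × 1.884 × 10⁻²⁸ × 6.360 × 10⁻¹⁷) = 1.548 × 10⁻²² kg·m/s.
λ = h/p = 6.626 × 10⁻³⁴ / 1.548 × 10⁻²² = 4.28 × 10⁻¹² m = 4280 fm.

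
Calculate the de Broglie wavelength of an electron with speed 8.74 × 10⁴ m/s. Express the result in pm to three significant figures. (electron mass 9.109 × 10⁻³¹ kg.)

λ = 8320 pm

p = mv = 9.109 × 10⁻³¹ × 8.74 × 10⁴ = 7.961 × 10⁻²⁶ kg·m/s.
λ = h/p = 6.626 × 10⁻³⁴ / 7.961 × 10⁻²⁶ = 8.32 × 10⁻⁹ m = 8320 pm.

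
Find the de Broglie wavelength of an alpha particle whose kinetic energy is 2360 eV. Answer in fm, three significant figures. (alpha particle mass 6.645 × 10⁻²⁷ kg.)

λ = 296 fm

KE = 2360 eV = 3.781 × 10⁻¹⁶ J.
p = √(2mKE) = √(2 × 6.645 × 10⁻²⁷ × 3.781 × 10⁻¹⁶) = 2.242 × 10⁻²¹ kg·m/s.
λ = h/p = 6.626 × 10⁻³⁴ / 2.242 × 10⁻²¹ = 2.96 × 10⁻¹³ m = 296 fm.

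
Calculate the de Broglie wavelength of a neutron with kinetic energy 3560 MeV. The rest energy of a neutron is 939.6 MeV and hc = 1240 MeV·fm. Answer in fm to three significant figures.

λ = 0.282 fm

Total energy E = KE + m₀c² = 3560 + 939.6 = 4499.6 MeV.
(pc)² = E² − (m₀c²)² = (4499.6)² − (939.6)² = 1.936 × 10⁷ MeV², so pc = 4400 MeV.
λ = hc/(pc) = 1240 MeV·fm / 4400 MeV = 0.282 fm.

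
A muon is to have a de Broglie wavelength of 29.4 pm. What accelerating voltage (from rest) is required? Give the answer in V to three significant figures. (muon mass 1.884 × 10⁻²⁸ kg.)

p = h/λ = 6.626 × 10⁻³⁴ / 2.940 × 10⁻¹¹ = 2.254 × 10⁻²³ kg·m/s.
KE = p²/(2m) = 1.348 × 10⁻¹⁸ J.
V = KE/e = 1.348 × 10⁻¹⁸ / (1.602 × 10⁻¹⁹) = 8.41 V.

V = 8.41 V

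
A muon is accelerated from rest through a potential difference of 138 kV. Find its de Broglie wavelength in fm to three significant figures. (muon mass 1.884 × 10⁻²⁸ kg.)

λ = 230 fm

KE = eV = 1.602 × 10⁻¹⁹ × 1.380 × 10⁵ = 2.211 × 10⁻¹⁴ J.
p = √(2mKE) = √(2 × 1.884 × 10⁻²⁸ × 2.211 × 10⁻¹⁴) = 2.886 × 10⁻²¹ kg·m/s.
λ = h/p = 6.626 × 10⁻³⁴ / 2.886 × 10⁻²¹ = 2.30 × 10⁻¹³ m = 230 fm.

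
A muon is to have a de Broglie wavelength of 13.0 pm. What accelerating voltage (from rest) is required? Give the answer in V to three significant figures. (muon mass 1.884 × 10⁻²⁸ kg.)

p = h/λ = 6.626 × 10⁻³⁴ / 1.300 × 10⁻¹¹ = 5.097 × 10⁻²³ kg·m/s.
KE = p²/(2m) = 6.895 × 10⁻¹⁸ J.
V = KE/e = 6.895 × 10⁻¹⁸ / (1.602 × 10⁻¹⁹) = 43.0 V.

V = 43.0 V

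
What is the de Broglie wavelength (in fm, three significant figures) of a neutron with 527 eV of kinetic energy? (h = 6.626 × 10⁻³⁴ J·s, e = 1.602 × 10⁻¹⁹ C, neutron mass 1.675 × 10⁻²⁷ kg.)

λ = 1250 fm

KE = 527 eV = 8.443 × 10⁻¹⁷ J.
p = √(2mKE) = √(2 × 1.675 × 10⁻²⁷ × 8.443 × 10⁻¹⁷) = 5.318 × 10⁻²² kg·m/s.
λ = h/p = 6.626 × 10⁻³⁴ / 5.318 × 10⁻²² = 1.25 × 10⁻¹² m = 1250 fm.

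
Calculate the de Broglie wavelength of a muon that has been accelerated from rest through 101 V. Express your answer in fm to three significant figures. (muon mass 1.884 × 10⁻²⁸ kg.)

KE = eV = 1.602 × 10⁻¹⁹ × 101.0 = 1.618 × 10⁻¹⁷ J.
p = √(2mKE) = √(2 × 1.884 × 10⁻²⁸ × 1.618 × 10⁻¹⁷) = 7.808 × 10⁻²³ kg·m/s.
λ = h/p = 6.626 × 10⁻³⁴ / 7.808 × 10⁻²³ = 8.49 × 10⁻¹² m = 8490 fm.

λ = 8490 fm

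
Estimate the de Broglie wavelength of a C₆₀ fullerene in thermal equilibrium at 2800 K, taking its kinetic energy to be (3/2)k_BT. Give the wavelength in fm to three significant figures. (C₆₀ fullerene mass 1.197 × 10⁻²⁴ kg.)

KE = (3/2)k_BT = 1.5 × 1.381 × 10⁻²³ × 2800 = 5.800 × 10⁻²⁰ J.
p = √(2mKE) = √(2 × 1.197 × 10⁻²⁴ × 5.800 × 10⁻²⁰) = 3.726 × 10⁻²² kg·m/s.
λ = h/p = 1.78 × 10⁻¹² m = 1780 fm.

λ = 1780 fm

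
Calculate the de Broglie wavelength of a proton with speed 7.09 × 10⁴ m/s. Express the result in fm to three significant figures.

p = mv = 1.673 × 10⁻²⁷ × 7.09 × 10⁴ = 1.186 × 10⁻²² kg·m/s.
λ = h/p = 6.626 × 10⁻³⁴ / 1.186 × 10⁻²² = 5.59 × 10⁻¹² m = 5590 fm.

λ = 5590 fm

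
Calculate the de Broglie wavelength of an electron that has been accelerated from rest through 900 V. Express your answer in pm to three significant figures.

λ = 40.9 pm

KE = eV = 1.602 × 10⁻¹⁹ × 900.0 = 1.442 × 10⁻¹⁶ J.
p = √(2mKE) = √(2 × 9.109 × 10⁻³¹ × 1.442 × 10⁻¹⁶) = 1.621 × 10⁻²³ kg·m/s.
λ = h/p = 6.626 × 10⁻³⁴ / 1.621 × 10⁻²³ = 4.09 × 10⁻¹¹ m = 40.9 pm.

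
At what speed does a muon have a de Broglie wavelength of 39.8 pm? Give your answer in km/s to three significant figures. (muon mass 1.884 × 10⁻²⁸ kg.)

p = h/λ = 6.626 × 10⁻³⁴ / 3.980 × 10⁻¹¹ = 1.665 × 10⁻²³ kg·m/s.
v = p/m = 1.665 × 10⁻²³ / 1.884 × 10⁻²⁸ = 8.84 × 10⁴ m/s = 88.4 km/s.

v = 88.4 km/s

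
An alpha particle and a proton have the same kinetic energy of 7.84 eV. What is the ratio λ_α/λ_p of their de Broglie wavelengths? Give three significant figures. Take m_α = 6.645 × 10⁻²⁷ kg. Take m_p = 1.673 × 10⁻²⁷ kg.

λ_α/λ_p = 0.502

At fixed KE, p = √(2mKE) so λ = h/p ∝ 1/√m.
λ_α/λ_p = √(m_p/m_α) = √(1.673 × 10⁻²⁷/6.645 × 10⁻²⁷) = √(0.2518) = 0.502.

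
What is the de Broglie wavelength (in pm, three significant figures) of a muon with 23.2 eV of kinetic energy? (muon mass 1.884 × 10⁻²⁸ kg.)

KE = 23.2 eV = 3.717 × 10⁻¹⁸ J.
p = √(2mKE) = √(2 × 1.884 × 10⁻²⁸ × 3.717 × 10⁻¹⁸) = 3.742 × 10⁻²³ kg·m/s.
λ = h/p = 6.626 × 10⁻³⁴ / 3.742 × 10⁻²³ = 1.77 × 10⁻¹¹ m = 17.7 pm.

λ = 17.7 pm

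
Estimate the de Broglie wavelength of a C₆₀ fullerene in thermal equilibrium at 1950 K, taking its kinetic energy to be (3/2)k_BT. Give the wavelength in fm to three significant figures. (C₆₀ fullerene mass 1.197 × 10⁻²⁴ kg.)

λ = 2130 fm

KE = (3/2)k_BT = 1.5 × 1.381 × 10⁻²³ × 1950 = 4.039 × 10⁻²⁰ J.
p = √(2mKE) = √(2 × 1.197 × 10⁻²⁴ × 4.039 × 10⁻²⁰) = 3.110 × 10⁻²² kg·m/s.
λ = h/p = 2.13 × 10⁻¹² m = 2130 fm.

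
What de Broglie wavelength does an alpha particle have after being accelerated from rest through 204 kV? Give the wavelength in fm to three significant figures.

KE = 2eV = 2 × 1.602 × 10⁻¹⁹ × 2.040 × 10⁵ = 6.536 × 10⁻¹⁴ J.
p = √(2mKE) = √(2 × 6.645 × 10⁻²⁷ × 6.536 × 10⁻¹⁴) = 2.947 × 10⁻²⁰ kg·m/s.
λ = h/p = 6.626 × 10⁻³⁴ / 2.947 × 10⁻²⁰ = 2.25 × 10⁻¹⁴ m = 22.5 fm.

λ = 22.5 fm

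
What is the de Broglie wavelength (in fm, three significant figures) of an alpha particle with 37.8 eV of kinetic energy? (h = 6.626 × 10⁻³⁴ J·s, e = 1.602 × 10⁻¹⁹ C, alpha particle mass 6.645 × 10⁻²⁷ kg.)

λ = 2340 fm

KE = 37.8 eV = 6.056 × 10⁻¹⁸ J.
p = √(2mKE) = √(2 × 6.645 × 10⁻²⁷ × 6.056 × 10⁻¹⁸) = 2.837 × 10⁻²² kg·m/s.
λ = h/p = 6.626 × 10⁻³⁴ / 2.837 × 10⁻²² = 2.34 × 10⁻¹² m = 2340 fm.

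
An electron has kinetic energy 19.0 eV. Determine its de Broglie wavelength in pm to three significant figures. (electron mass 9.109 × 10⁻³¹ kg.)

KE = 19.0 eV = 3.044 × 10⁻¹⁸ J.
p = √(2mKE) = √(2 × 9.109 × 10⁻³¹ × 3.044 × 10⁻¹⁸) = 2.355 × 10⁻²⁴ kg·m/s.
λ = h/p = 6.626 × 10⁻³⁴ / 2.355 × 10⁻²⁴ = 2.81 × 10⁻¹⁰ m = 281 pm.

λ = 281 pm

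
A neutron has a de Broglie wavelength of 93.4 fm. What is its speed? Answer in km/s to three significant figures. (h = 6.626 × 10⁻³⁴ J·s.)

v = 4240 km/s

p = h/λ = 6.626 × 10⁻³⁴ / 9.340 × 10⁻¹⁴ = 7.094 × 10⁻²¹ kg·m/s.
v = p/m = 7.094 × 10⁻²¹ / 1.675 × 10⁻²⁷ = 4.24 × 10⁶ m/s = 4240 km/s.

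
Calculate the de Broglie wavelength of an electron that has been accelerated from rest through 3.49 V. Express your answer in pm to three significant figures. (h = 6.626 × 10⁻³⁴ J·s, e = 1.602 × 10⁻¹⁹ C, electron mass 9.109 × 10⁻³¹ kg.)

λ = 657 pm

KE = eV = 1.602 × 10⁻¹⁹ × 3.490 = 5.591 × 10⁻¹⁹ J.
p = √(2mKE) = √(2 × 9.109 × 10⁻³¹ × 5.591 × 10⁻¹⁹) = 1.009 × 10⁻²⁴ kg·m/s.
λ = h/p = 6.626 × 10⁻³⁴ / 1.009 × 10⁻²⁴ = 6.57 × 10⁻¹⁰ m = 657 pm.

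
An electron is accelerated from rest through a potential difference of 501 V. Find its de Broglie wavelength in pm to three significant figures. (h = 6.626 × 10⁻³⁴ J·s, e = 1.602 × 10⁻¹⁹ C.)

λ = 54.8 pm

KE = eV = 1.602 × 10⁻¹⁹ × 501.0 = 8.026 × 10⁻¹⁷ J.
p = √(2mKE) = √(2 × 9.109 × 10⁻³¹ × 8.026 × 10⁻¹⁷) = 1.209 × 10⁻²³ kg·m/s.
λ = h/p = 6.626 × 10⁻³⁴ / 1.209 × 10⁻²³ = 5.48 × 10⁻¹¹ m = 54.8 pm.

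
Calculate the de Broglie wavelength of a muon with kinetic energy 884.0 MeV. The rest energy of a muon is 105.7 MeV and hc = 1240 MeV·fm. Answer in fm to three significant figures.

Total energy E = KE + m₀c² = 884.0 + 105.7 = 989.7 MeV.
(pc)² = E² − (m₀c²)² = (989.7)² − (105.7)² = 9.683 × 10⁵ MeV², so pc = 984.0 MeV.
λ = hc/(pc) = 1240 MeV·fm / 984.0 MeV = 1.26 fm.

λ = 1.26 fm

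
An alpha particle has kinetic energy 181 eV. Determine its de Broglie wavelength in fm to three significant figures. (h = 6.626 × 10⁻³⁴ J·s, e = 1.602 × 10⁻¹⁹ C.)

λ = 1070 fm

KE = 181 eV = 2.900 × 10⁻¹⁷ J.
p = √(2mKE) = √(2 × 6.645 × 10⁻²⁷ × 2.900 × 10⁻¹⁷) = 6.208 × 10⁻²² kg·m/s.
λ = h/p = 6.626 × 10⁻³⁴ / 6.208 × 10⁻²² = 1.07 × 10⁻¹² m = 1070 fm.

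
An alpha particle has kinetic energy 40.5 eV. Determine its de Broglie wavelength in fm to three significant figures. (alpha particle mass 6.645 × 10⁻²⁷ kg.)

λ = 2260 fm

KE = 40.5 eV = 6.488 × 10⁻¹⁸ J.
p = √(2mKE) = √(2 × 6.645 × 10⁻²⁷ × 6.488 × 10⁻¹⁸) = 2.936 × 10⁻²² kg·m/s.
λ = h/p = 6.626 × 10⁻³⁴ / 2.936 × 10⁻²² = 2.26 × 10⁻¹² m = 2260 fm.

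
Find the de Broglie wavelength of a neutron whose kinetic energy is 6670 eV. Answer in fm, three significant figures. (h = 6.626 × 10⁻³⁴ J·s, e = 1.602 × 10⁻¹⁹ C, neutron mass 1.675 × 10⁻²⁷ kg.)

KE = 6670 eV = 1.069 × 10⁻¹⁵ J.
p = √(2mKE) = √(2 × 1.675 × 10⁻²⁷ × 1.069 × 10⁻¹⁵) = 1.892 × 10⁻²¹ kg·m/s.
λ = h/p = 6.626 × 10⁻³⁴ / 1.892 × 10⁻²¹ = 3.50 × 10⁻¹³ m = 350 fm.

λ = 350 fm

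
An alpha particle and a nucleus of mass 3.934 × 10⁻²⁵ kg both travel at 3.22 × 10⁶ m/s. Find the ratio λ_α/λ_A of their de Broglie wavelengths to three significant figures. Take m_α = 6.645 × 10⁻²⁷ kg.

At fixed v, p = mv so λ = h/(mv) ∝ 1/m.
λ_α/λ_A = m_A/m_α = 3.934 × 10⁻²⁵/6.645 × 10⁻²⁷ = 59.2.

λ_α/λ_A = 59.2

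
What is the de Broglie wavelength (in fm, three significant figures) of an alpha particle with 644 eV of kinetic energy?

KE = 644 eV = 1.032 × 10⁻¹⁶ J.
p = √(2mKE) = √(2 × 6.645 × 10⁻²⁷ × 1.032 × 10⁻¹⁶) = 1.171 × 10⁻²¹ kg·m/s.
λ = h/p = 6.626 × 10⁻³⁴ / 1.171 × 10⁻²¹ = 5.66 × 10⁻¹³ m = 566 fm.

λ = 566 fm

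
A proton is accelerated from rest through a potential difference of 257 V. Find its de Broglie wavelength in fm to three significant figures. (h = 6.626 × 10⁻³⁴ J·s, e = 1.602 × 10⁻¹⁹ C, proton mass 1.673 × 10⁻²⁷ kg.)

KE = eV = 1.602 × 10⁻¹⁹ × 257.0 = 4.117 × 10⁻¹⁷ J.
p = √(2mKE) = √(2 × 1.673 × 10⁻²⁷ × 4.117 × 10⁻¹⁷) = 3.712 × 10⁻²² kg·m/s.
λ = h/p = 6.626 × 10⁻³⁴ / 3.712 × 10⁻²² = 1.79 × 10⁻¹² m = 1790 fm.

λ = 1790 fm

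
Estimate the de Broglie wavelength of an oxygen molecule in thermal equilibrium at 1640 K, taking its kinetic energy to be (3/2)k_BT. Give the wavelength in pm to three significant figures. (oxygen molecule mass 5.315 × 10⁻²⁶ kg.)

λ = 11.0 pm

KE = (3/2)k_BT = 1.5 × 1.381 × 10⁻²³ × 1640 = 3.397 × 10⁻²⁰ J.
p = √(2mKE) = √(2 × 5.315 × 10⁻²⁶ × 3.397 × 10⁻²⁰) = 6.009 × 10⁻²³ kg·m/s.
λ = h/p = 1.10 × 10⁻¹¹ m = 11.0 pm.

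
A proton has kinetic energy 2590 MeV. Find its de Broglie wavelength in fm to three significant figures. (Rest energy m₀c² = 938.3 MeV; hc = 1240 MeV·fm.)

λ = 0.365 fm

Total energy E = KE + m₀c² = 2590 + 938.3 = 3528.3 MeV.
(pc)² = E² − (m₀c²)² = (3528.3)² − (938.3)² = 1.157 × 10⁷ MeV², so pc = 3401 MeV.
λ = hc/(pc) = 1240 MeV·fm / 3401 MeV = 0.365 fm.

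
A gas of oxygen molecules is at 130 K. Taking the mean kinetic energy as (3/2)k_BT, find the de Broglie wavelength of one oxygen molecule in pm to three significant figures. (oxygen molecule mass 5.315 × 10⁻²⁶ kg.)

KE = (3/2)k_BT = 1.5 × 1.381 × 10⁻²³ × 130 = 2.693 × 10⁻²¹ J.
p = √(2mKE) = √(2 × 5.315 × 10⁻²⁶ × 2.693 × 10⁻²¹) = 1.692 × 10⁻²³ kg·m/s.
λ = h/p = 3.92 × 10⁻¹¹ m = 39.2 pm.

λ = 39.2 pm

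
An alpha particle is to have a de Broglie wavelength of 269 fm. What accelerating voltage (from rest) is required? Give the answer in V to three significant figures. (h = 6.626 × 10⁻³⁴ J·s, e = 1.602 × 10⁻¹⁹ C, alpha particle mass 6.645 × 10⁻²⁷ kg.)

p = h/λ = 6.626 × 10⁻³⁴ / 2.690 × 10⁻¹³ = 2.463 × 10⁻²¹ kg·m/s.
KE = p²/(2m) = 4.565 × 10⁻¹⁶ J.
V = KE/2e = 4.565 × 10⁻¹⁶ / (2 × 1.602 × 10⁻¹⁹) = 1420 V.

V = 1420 V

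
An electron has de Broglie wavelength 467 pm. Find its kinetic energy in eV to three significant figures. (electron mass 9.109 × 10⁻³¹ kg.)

KE = 6.90 eV

p = h/λ = 6.626 × 10⁻³⁴ / 4.670 × 10⁻¹⁰ = 1.419 × 10⁻²⁴ kg·m/s.
KE = p²/(2m) = (1.419 × 10⁻²⁴)² / (2 × 9.109 × 10⁻³¹) = 1.105 × 10⁻¹⁸ J = 6.90 eV.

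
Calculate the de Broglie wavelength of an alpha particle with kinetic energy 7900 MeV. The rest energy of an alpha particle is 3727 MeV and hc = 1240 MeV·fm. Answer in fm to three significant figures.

λ = 0.113 fm

Total energy E = KE + m₀c² = 7900 + 3727 = 11627 MeV.
(pc)² = E² − (m₀c²)² = (11627)² − (3727)² = 1.213 × 10⁸ MeV², so pc = 1.101 × 10⁴ MeV.
λ = hc/(pc) = 1240 MeV·fm / 1.101 × 10⁴ MeV = 0.113 fm.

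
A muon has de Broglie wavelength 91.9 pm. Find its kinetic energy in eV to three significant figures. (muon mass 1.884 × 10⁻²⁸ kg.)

p = h/λ = 6.626 × 10⁻³⁴ / 9.190 × 10⁻¹¹ = 7.210 × 10⁻²⁴ kg·m/s.
KE = p²/(2m) = (7.210 × 10⁻²⁴)² / (2 × 1.884 × 10⁻²⁸) = 1.380 × 10⁻¹⁹ J = 0.861 eV.

KE = 0.861 eV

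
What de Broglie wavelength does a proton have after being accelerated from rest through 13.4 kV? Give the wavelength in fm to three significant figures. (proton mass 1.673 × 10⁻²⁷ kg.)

KE = eV = 1.602 × 10⁻¹⁹ × 1.340 × 10⁴ = 2.147 × 10⁻¹⁵ J.
p = √(2mKE) = √(2 × 1.673 × 10⁻²⁷ × 2.147 × 10⁻¹⁵) = 2.680 × 10⁻²¹ kg·m/s.
λ = h/p = 6.626 × 10⁻³⁴ / 2.680 × 10⁻²¹ = 2.47 × 10⁻¹³ m = 247 fm.

λ = 247 fm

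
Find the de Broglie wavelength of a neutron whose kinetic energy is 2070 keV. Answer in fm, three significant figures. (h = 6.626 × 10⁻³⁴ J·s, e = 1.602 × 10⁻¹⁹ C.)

λ = 19.9 fm

KE = 2070 keV = 3.316 × 10⁻¹³ J.
p = √(2mKE) = √(2 × 1.675 × 10⁻²⁷ × 3.316 × 10⁻¹³) = 3.333 × 10⁻²⁰ kg·m/s.
λ = h/p = 6.626 × 10⁻³⁴ / 3.333 × 10⁻²⁰ = 1.99 × 10⁻¹⁴ m = 19.9 fm.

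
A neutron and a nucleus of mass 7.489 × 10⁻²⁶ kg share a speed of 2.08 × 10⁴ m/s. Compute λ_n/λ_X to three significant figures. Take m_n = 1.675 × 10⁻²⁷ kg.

λ_n/λ_X = 44.7

At fixed v, p = mv so λ = h/(mv) ∝ 1/m.
λ_n/λ_X = m_X/m_n = 7.489 × 10⁻²⁶/1.675 × 10⁻²⁷ = 44.7.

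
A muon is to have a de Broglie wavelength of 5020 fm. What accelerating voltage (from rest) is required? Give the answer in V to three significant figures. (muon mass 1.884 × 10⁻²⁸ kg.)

V = 289 V

p = h/λ = 6.626 × 10⁻³⁴ / 5.020 × 10⁻¹² = 1.320 × 10⁻²² kg·m/s.
KE = p²/(2m) = 4.624 × 10⁻¹⁷ J.
V = KE/e = 4.624 × 10⁻¹⁷ / (1.602 × 10⁻¹⁹) = 289 V.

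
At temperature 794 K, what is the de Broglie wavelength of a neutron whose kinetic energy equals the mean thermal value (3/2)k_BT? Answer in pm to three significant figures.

λ = 89.3 pm

KE = (3/2)k_BT = 1.5 × 1.381 × 10⁻²³ × 794 = 1.645 × 10⁻²⁰ J.
p = √(2mKE) = √(2 × 1.675 × 10⁻²⁷ × 1.645 × 10⁻²⁰) = 7.423 × 10⁻²⁴ kg·m/s.
λ = h/p = 8.93 × 10⁻¹¹ m = 89.3 pm.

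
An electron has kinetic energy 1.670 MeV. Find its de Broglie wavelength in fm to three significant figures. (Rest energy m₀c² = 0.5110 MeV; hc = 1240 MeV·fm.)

Total energy E = KE + m₀c² = 1.670 + 0.5110 = 2.1810 MeV.
(pc)² = E² − (m₀c²)² = (2.1810)² − (0.5110)² = 4.496 MeV², so pc = 2.120 MeV.
λ = hc/(pc) = 1240 MeV·fm / 2.120 MeV = 585 fm.

λ = 585 fm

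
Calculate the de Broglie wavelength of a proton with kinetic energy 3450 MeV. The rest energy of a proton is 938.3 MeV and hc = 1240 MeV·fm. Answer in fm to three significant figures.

Total energy E = KE + m₀c² = 3450 + 938.3 = 4388.3 MeV.
(pc)² = E² − (m₀c²)² = (4388.3)² − (938.3)² = 1.838 × 10⁷ MeV², so pc = 4287 MeV.
λ = hc/(pc) = 1240 MeV·fm / 4287 MeV = 0.289 fm.

λ = 0.289 fm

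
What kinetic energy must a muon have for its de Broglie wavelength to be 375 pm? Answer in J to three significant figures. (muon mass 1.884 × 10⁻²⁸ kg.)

p = h/λ = 6.626 × 10⁻³⁴ / 3.750 × 10⁻¹⁰ = 1.767 × 10⁻²⁴ kg·m/s.
KE = p²/(2m) = (1.767 × 10⁻²⁴)² / (2 × 1.884 × 10⁻²⁸) = 8.286 × 10⁻²¹ J = 8.29 × 10⁻²¹ J.

KE = 8.29 × 10⁻²¹ J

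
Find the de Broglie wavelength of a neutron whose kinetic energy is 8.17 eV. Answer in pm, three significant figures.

KE = 8.17 eV = 1.309 × 10⁻¹⁸ J.
p = √(2mKE) = √(2 × 1.675 × 10⁻²⁷ × 1.309 × 10⁻¹⁸) = 6.622 × 10⁻²³ kg·m/s.
λ = h/p = 6.626 × 10⁻³⁴ / 6.622 × 10⁻²³ = 1.00 × 10⁻¹¹ m = 10.0 pm.

λ = 10.0 pm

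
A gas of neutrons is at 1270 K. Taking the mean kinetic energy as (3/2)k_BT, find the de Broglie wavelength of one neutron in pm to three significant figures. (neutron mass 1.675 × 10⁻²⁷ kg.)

λ = 70.6 pm

KE = (3/2)k_BT = 1.5 × 1.381 × 10⁻²³ × 1270 = 2.631 × 10⁻²⁰ J.
p = √(2mKE) = √(2 × 1.675 × 10⁻²⁷ × 2.631 × 10⁻²⁰) = 9.388 × 10⁻²⁴ kg·m/s.
λ = h/p = 7.06 × 10⁻¹¹ m = 70.6 pm.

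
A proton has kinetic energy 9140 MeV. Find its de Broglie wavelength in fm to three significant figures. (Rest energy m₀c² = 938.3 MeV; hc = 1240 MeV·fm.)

Total energy E = KE + m₀c² = 9140 + 938.3 = 10078.3 MeV.
(pc)² = E² − (m₀c²)² = (10078.3)² − (938.3)² = 1.007 × 10⁸ MeV², so pc = 1.003 × 10⁴ MeV.
λ = hc/(pc) = 1240 MeV·fm / 1.003 × 10⁴ MeV = 0.124 fm.

λ = 0.124 fm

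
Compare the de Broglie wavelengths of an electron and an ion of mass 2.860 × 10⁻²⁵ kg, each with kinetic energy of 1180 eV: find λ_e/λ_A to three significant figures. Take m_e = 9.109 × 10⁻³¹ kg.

At fixed KE, p = √(2mKE) so λ = h/p ∝ 1/√m.
λ_e/λ_A = √(m_A/m_e) = √(2.860 × 10⁻²⁵/9.109 × 10⁻³¹) = √(3.140 × 10⁵) = 560.

λ_e/λ_A = 560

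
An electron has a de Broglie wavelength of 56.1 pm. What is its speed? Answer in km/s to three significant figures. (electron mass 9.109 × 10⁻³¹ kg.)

v = 1.30 × 10⁴ km/s

p = h/λ = 6.626 × 10⁻³⁴ / 5.610 × 10⁻¹¹ = 1.181 × 10⁻²³ kg·m/s.
v = p/m = 1.181 × 10⁻²³ / 9.109 × 10⁻³¹ = 1.30 × 10⁷ m/s = 1.30 × 10⁴ km/s.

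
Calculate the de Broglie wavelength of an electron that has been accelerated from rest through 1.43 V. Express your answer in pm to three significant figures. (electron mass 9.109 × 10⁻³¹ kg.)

KE = eV = 1.602 × 10⁻¹⁹ × 1.430 = 2.291 × 10⁻¹⁹ J.
p = √(2mKE) = √(2 × 9.109 × 10⁻³¹ × 2.291 × 10⁻¹⁹) = 6.460 × 10⁻²⁵ kg·m/s.
λ = h/p = 6.626 × 10⁻³⁴ / 6.460 × 10⁻²⁵ = 1.03 × 10⁻⁹ m = 1030 pm.

λ = 1030 pm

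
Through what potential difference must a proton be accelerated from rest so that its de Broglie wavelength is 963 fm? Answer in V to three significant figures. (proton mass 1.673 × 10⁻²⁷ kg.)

p = h/λ = 6.626 × 10⁻³⁴ / 9.630 × 10⁻¹³ = 6.881 × 10⁻²² kg·m/s.
KE = p²/(2m) = 1.415 × 10⁻¹⁶ J.
V = KE/e = 1.415 × 10⁻¹⁶ / (1.602 × 10⁻¹⁹) = 883 V.

V = 883 V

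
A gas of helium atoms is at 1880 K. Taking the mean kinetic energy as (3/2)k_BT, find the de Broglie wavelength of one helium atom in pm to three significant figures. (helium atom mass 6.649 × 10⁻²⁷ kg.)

λ = 29.1 pm

KE = (3/2)k_BT = 1.5 × 1.381 × 10⁻²³ × 1880 = 3.894 × 10⁻²⁰ J.
p = √(2mKE) = √(2 × 6.649 × 10⁻²⁷ × 3.894 × 10⁻²⁰) = 2.276 × 10⁻²³ kg·m/s.
λ = h/p = 2.91 × 10⁻¹¹ m = 29.1 pm.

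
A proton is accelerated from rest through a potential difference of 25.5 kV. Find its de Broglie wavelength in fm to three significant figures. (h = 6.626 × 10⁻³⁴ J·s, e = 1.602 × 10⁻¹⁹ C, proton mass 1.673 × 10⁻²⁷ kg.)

KE = eV = 1.602 × 10⁻¹⁹ × 2.550 × 10⁴ = 4.085 × 10⁻¹⁵ J.
p = √(2mKE) = √(2 × 1.673 × 10⁻²⁷ × 4.085 × 10⁻¹⁵) = 3.697 × 10⁻²¹ kg·m/s.
λ = h/p = 6.626 × 10⁻³⁴ / 3.697 × 10⁻²¹ = 1.79 × 10⁻¹³ m = 179 fm.

λ = 179 fm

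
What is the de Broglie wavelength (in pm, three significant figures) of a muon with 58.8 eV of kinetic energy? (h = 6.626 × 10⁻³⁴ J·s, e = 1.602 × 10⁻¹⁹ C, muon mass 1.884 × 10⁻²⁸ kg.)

λ = 11.1 pm

KE = 58.8 eV = 9.420 × 10⁻¹⁸ J.
p = √(2mKE) = √(2 × 1.884 × 10⁻²⁸ × 9.420 × 10⁻¹⁸) = 5.958 × 10⁻²³ kg·m/s.
λ = h/p = 6.626 × 10⁻³⁴ / 5.958 × 10⁻²³ = 1.11 × 10⁻¹¹ m = 11.1 pm.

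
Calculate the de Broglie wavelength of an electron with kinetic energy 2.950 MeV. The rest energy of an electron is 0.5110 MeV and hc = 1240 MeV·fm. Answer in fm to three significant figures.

λ = 362 fm

Total energy E = KE + m₀c² = 2.950 + 0.5110 = 3.4610 MeV.
(pc)² = E² − (m₀c²)² = (3.4610)² − (0.5110)² = 11.72 MeV², so pc = 3.423 MeV.
λ = hc/(pc) = 1240 MeV·fm / 3.423 MeV = 362 fm.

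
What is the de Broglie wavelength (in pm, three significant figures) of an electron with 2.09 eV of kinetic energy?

KE = 2.09 eV = 3.348 × 10⁻¹⁹ J.
p = √(2mKE) = √(2 × 9.109 × 10⁻³¹ × 3.348 × 10⁻¹⁹) = 7.810 × 10⁻²⁵ kg·m/s.
λ = h/p = 6.626 × 10⁻³⁴ / 7.810 × 10⁻²⁵ = 8.48 × 10⁻¹⁰ m = 848 pm.

λ = 848 pm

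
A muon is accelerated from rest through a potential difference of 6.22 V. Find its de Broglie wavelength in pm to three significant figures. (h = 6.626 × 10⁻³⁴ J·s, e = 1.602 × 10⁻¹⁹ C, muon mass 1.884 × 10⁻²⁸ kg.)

KE = eV = 1.602 × 10⁻¹⁹ × 6.220 = 9.964 × 10⁻¹⁹ J.
p = √(2mKE) = √(2 × 1.884 × 10⁻²⁸ × 9.964 × 10⁻¹⁹) = 1.938 × 10⁻²³ kg·m/s.
λ = h/p = 6.626 × 10⁻³⁴ / 1.938 × 10⁻²³ = 3.42 × 10⁻¹¹ m = 34.2 pm.

λ = 34.2 pm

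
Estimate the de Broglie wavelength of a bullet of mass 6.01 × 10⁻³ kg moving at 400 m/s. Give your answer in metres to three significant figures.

λ = 2.76 × 10⁻³⁴ m

p = mv = 6.01 × 10⁻³ × 400 = 2.404 kg·m/s.
λ = h/p = 6.626 × 10⁻³⁴ / 2.404 = 2.76 × 10⁻³⁴ m.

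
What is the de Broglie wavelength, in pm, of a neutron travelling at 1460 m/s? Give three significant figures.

λ = 271 pm

p = mv = 1.675 × 10⁻²⁷ × 1460 = 2.446 × 10⁻²⁴ kg·m/s.
λ = h/p = 6.626 × 10⁻³⁴ / 2.446 × 10⁻²⁴ = 2.71 × 10⁻¹⁰ m = 271 pm.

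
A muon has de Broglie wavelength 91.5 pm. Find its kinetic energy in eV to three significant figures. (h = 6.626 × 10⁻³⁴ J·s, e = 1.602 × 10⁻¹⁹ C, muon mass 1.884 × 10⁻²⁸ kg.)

KE = 0.869 eV

p = h/λ = 6.626 × 10⁻³⁴ / 9.150 × 10⁻¹¹ = 7.242 × 10⁻²⁴ kg·m/s.
KE = p²/(2m) = (7.242 × 10⁻²⁴)² / (2 × 1.884 × 10⁻²⁸) = 1.392 × 10⁻¹⁹ J = 0.869 eV.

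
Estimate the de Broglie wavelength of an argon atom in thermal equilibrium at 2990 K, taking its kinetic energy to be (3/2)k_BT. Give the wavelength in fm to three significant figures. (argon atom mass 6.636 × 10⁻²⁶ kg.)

λ = 7310 fm

KE = (3/2)k_BT = 1.5 × 1.381 × 10⁻²³ × 2990 = 6.194 × 10⁻²⁰ J.
p = √(2mKE) = √(2 × 6.636 × 10⁻²⁶ × 6.194 × 10⁻²⁰) = 9.067 × 10⁻²³ kg·m/s.
λ = h/p = 7.31 × 10⁻¹² m = 7310 fm.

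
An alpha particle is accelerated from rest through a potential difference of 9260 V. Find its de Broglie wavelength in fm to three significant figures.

λ = 106 fm

KE = 2eV = 2 × 1.602 × 10⁻¹⁹ × 9260 = 2.967 × 10⁻¹⁵ J.
p = √(2mKE) = √(2 × 6.645 × 10⁻²⁷ × 2.967 × 10⁻¹⁵) = 6.279 × 10⁻²¹ kg·m/s.
λ = h/p = 6.626 × 10⁻³⁴ / 6.279 × 10⁻²¹ = 1.06 × 10⁻¹³ m = 106 fm.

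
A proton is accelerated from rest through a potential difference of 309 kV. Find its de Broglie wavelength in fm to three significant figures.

λ = 51.5 fm

KE = eV = 1.602 × 10⁻¹⁹ × 3.090 × 10⁵ = 4.950 × 10⁻¹⁴ J.
p = √(2mKE) = √(2 × 1.673 × 10⁻²⁷ × 4.950 × 10⁻¹⁴) = 1.287 × 10⁻²⁰ kg·m/s.
λ = h/p = 6.626 × 10⁻³⁴ / 1.287 × 10⁻²⁰ = 5.15 × 10⁻¹⁴ m = 51.5 fm.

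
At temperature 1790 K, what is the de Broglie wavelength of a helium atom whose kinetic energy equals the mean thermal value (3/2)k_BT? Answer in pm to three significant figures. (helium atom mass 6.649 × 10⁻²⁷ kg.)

KE = (3/2)k_BT = 1.5 × 1.381 × 10⁻²³ × 1790 = 3.708 × 10⁻²⁰ J.
p = √(2mKE) = √(2 × 6.649 × 10⁻²⁷ × 3.708 × 10⁻²⁰) = 2.221 × 10⁻²³ kg·m/s.
λ = h/p = 2.98 × 10⁻¹¹ m = 29.8 pm.

λ = 29.8 pm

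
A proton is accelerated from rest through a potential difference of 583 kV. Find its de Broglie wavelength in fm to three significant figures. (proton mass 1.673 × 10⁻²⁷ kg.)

KE = eV = 1.602 × 10⁻¹⁹ × 5.830 × 10⁵ = 9.340 × 10⁻¹⁴ J.
p = √(2mKE) = √(2 × 1.673 × 10⁻²⁷ × 9.340 × 10⁻¹⁴) = 1.768 × 10⁻²⁰ kg·m/s.
λ = h/p = 6.626 × 10⁻³⁴ / 1.768 × 10⁻²⁰ = 3.75 × 10⁻¹⁴ m = 37.5 fm.

λ = 37.5 fm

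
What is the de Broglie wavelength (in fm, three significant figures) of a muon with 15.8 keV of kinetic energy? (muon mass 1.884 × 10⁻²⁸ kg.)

KE = 15.8 keV = 2.531 × 10⁻¹⁵ J.
p = √(2mKE) = √(2 × 1.884 × 10⁻²⁸ × 2.531 × 10⁻¹⁵) = 9.766 × 10⁻²² kg·m/s.
λ = h/p = 6.626 × 10⁻³⁴ / 9.766 × 10⁻²² = 6.78 × 10⁻¹³ m = 678 fm.

λ = 678 fm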